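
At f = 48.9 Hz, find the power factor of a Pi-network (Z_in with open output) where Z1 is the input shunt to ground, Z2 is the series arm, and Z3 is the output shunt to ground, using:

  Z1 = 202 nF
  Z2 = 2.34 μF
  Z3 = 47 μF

Step 1 — Angular frequency: ω = 2π·f = 2π·48.9 = 307.2 rad/s.
Step 2 — Component impedances:
  Z1: Z = 1/(jωC) = -j/(ω·C) = 0 - j1.611e+04 Ω
  Z2: Z = 1/(jωC) = -j/(ω·C) = 0 - j1391 Ω
  Z3: Z = 1/(jωC) = -j/(ω·C) = 0 - j69.25 Ω
Step 3 — With open output, the series arm Z2 and the output shunt Z3 appear in series to ground: Z2 + Z3 = 0 - j1460 Ω.
Step 4 — Parallel with input shunt Z1: Z_in = Z1 || (Z2 + Z3) = 0 - j1339 Ω = 1339∠-90.0° Ω.
Step 5 — Power factor: PF = cos(φ) = Re(Z)/|Z| = 0/1339 = 0.
Step 6 — Type: Im(Z) = -1339 ⇒ leading (phase φ = -90.0°).

PF = 0 (leading, φ = -90.0°)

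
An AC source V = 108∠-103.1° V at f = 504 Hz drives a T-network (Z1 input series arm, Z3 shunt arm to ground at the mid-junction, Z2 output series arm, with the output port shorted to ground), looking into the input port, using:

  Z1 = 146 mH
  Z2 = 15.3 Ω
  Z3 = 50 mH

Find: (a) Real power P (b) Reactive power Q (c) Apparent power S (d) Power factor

Step 1 — Angular frequency: ω = 2π·f = 2π·504 = 3167 rad/s.
Step 2 — Component impedances:
  Z1: Z = jωL = j·3167·0.146 = 0 + j462.3 Ω
  Z2: Z = R = 15.3 Ω
  Z3: Z = jωL = j·3167·0.05 = 0 + j158.3 Ω
Step 3 — With the output port shorted to ground, the output series arm Z2 runs from the junction to ground; the shunt arm Z3 also runs from the junction to ground. They appear in parallel: Z3 || Z2 = 15.16 + j1.465 Ω.
Step 4 — Series with input arm Z1: Z_in = Z1 + (Z3 || Z2) = 15.16 + j463.8 Ω = 464.1∠88.1° Ω.
Step 5 — Source phasor: V = 108∠-103.1° V = -24.48 - j105.2 V.
Step 6 — Current: I = V / Z = -0.2283 + j0.04532 A = 0.2327∠168.8° A.
Step 7 — Complex power: S = V·I* = 0.821 + j25.12 VA.
Step 8 — Real power: P = Re(S) = 0.821 W.
Step 9 — Reactive power: Q = Im(S) = 25.12 VAR.
Step 10 — Apparent power: |S| = 25.13 VA.
Step 11 — Power factor: PF = P/|S| = 0.03267 (lagging).

(a) P = 0.821 W  (b) Q = 25.12 VAR  (c) S = 25.13 VA  (d) PF = 0.03267 (lagging)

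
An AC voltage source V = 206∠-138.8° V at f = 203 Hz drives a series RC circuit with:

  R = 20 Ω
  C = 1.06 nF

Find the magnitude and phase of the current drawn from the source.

Step 1 — Angular frequency: ω = 2π·f = 2π·203 = 1275 rad/s.
Step 2 — Component impedances:
  R: Z = R = 20 Ω
  C: Z = 1/(jωC) = -j/(ω·C) = 0 - j7.396e+05 Ω
Step 3 — Series combination: Z_total = R + C = 20 - j7.396e+05 Ω = 7.396e+05∠-90.0° Ω.
Step 4 — Source phasor: V = 206∠-138.8° V = -155 - j135.7 V.
Step 5 — Ohm's law: I = V / Z_total = (-155 - j135.7) / (20 - j7.396e+05) = 0.0001834 - j0.0002096 A.
Step 6 — Convert to polar: |I| = 0.0002785 A, ∠I = -48.8°.

I = 0.0002785∠-48.8° A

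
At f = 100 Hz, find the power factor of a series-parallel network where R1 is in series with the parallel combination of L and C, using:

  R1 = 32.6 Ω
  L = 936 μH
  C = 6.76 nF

Step 1 — Angular frequency: ω = 2π·f = 2π·100 = 628.3 rad/s.
Step 2 — Component impedances:
  R1: Z = R = 32.6 Ω
  L: Z = jωL = j·628.3·0.000936 = 0 + j0.5881 Ω
  C: Z = 1/(jωC) = -j/(ω·C) = 0 - j2.354e+05 Ω
Step 3 — Parallel branch: L || C = 1/(1/L + 1/C) = 0 + j0.5881 Ω.
Step 4 — Series with R1: Z_total = R1 + (L || C) = 32.6 + j0.5881 Ω = 32.61∠1.0° Ω.
Step 5 — Power factor: PF = cos(φ) = Re(Z)/|Z| = 32.6/32.605 = 0.9998.
Step 6 — Type: Im(Z) = 0.5881 ⇒ lagging (phase φ = 1.0°).

PF = 0.9998 (lagging, φ = 1.0°)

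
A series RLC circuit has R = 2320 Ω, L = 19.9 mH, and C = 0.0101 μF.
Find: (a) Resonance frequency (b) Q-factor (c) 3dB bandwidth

Step 1 — Resonance condition Im(Z)=0 gives ω₀ = 1/√(LC).
Step 2 — ω₀ = 1/√(0.0199·1.01e-08) = 7.054e+04 rad/s.
Step 3 — f₀ = ω₀/(2π) = 1.123e+04 Hz.
Step 4 — Series Q: Q = ω₀L/R = 7.054e+04·0.0199/2320 = 0.605.
Step 5 — 3dB bandwidth: Δω = ω₀/Q = 1.166e+05 rad/s; BW = Δω/(2π) = 1.855e+04 Hz.

(a) f₀ = 1.123e+04 Hz  (b) Q = 0.605  (c) BW = 1.855e+04 Hz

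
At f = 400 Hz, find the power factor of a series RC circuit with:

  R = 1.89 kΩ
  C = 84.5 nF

Step 1 — Angular frequency: ω = 2π·f = 2π·400 = 2513 rad/s.
Step 2 — Component impedances:
  R: Z = R = 1890 Ω
  C: Z = 1/(jωC) = -j/(ω·C) = 0 - j4709 Ω
Step 3 — Series combination: Z_total = R + C = 1890 - j4709 Ω = 5074∠-68.1° Ω.
Step 4 — Power factor: PF = cos(φ) = Re(Z)/|Z| = 1890/5074 = 0.3725.
Step 5 — Type: Im(Z) = -4709 ⇒ leading (phase φ = -68.1°).

PF = 0.3725 (leading, φ = -68.1°)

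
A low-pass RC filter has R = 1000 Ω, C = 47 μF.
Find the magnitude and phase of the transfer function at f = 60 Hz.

Step 1 — Angular frequency: ω = 2π·60 = 377 rad/s.
Step 2 — Transfer function: H(jω) = 1/(1 + jωRC).
Step 3 — Denominator: 1 + jωRC = 1 + j·377·1000·4.7e-05 = 1 + j17.72.
Step 4 — H = 0.003175 - j0.05626.
Step 5 — Magnitude: |H| = 0.05635 (-25.0 dB); phase: φ = -86.8°.

|H| = 0.05635 (-25.0 dB), φ = -86.8°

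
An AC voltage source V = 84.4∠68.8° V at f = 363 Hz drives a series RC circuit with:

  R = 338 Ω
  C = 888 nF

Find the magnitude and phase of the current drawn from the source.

Step 1 — Angular frequency: ω = 2π·f = 2π·363 = 2281 rad/s.
Step 2 — Component impedances:
  R: Z = R = 338 Ω
  C: Z = 1/(jωC) = -j/(ω·C) = 0 - j493.7 Ω
Step 3 — Series combination: Z_total = R + C = 338 - j493.7 Ω = 598.4∠-55.6° Ω.
Step 4 — Source phasor: V = 84.4∠68.8° V = 30.52 + j78.69 V.
Step 5 — Ohm's law: I = V / Z_total = (30.52 + j78.69) / (338 - j493.7) = -0.0797 + j0.1164 A.
Step 6 — Convert to polar: |I| = 0.1411 A, ∠I = 124.4°.

I = 0.1411∠124.4° A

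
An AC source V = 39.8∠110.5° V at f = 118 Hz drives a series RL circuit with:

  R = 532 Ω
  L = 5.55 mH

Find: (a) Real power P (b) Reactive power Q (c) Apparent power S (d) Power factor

Step 1 — Angular frequency: ω = 2π·f = 2π·118 = 741.4 rad/s.
Step 2 — Component impedances:
  R: Z = R = 532 Ω
  L: Z = jωL = j·741.4·0.00555 = 0 + j4.115 Ω
Step 3 — Series combination: Z_total = R + L = 532 + j4.115 Ω = 532∠0.4° Ω.
Step 4 — Source phasor: V = 39.8∠110.5° V = -13.94 + j37.28 V.
Step 5 — Current: I = V / Z = -0.02566 + j0.07027 A = 0.07481∠110.1° A.
Step 6 — Complex power: S = V·I* = 2.977 + j0.02303 VA.
Step 7 — Real power: P = Re(S) = 2.977 W.
Step 8 — Reactive power: Q = Im(S) = 0.02303 VAR.
Step 9 — Apparent power: |S| = 2.977 VA.
Step 10 — Power factor: PF = P/|S| = 1 (lagging).

(a) P = 2.977 W  (b) Q = 0.02303 VAR  (c) S = 2.977 VA  (d) PF = 1 (lagging)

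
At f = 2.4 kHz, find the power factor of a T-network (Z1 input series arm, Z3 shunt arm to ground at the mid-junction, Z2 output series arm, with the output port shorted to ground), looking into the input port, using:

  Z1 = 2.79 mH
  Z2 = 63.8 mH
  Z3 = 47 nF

Step 1 — Angular frequency: ω = 2π·f = 2π·2400 = 1.508e+04 rad/s.
Step 2 — Component impedances:
  Z1: Z = jωL = j·1.508e+04·0.00279 = 0 + j42.07 Ω
  Z2: Z = jωL = j·1.508e+04·0.0638 = 0 + j962.1 Ω
  Z3: Z = 1/(jωC) = -j/(ω·C) = 0 - j1411 Ω
Step 3 — With the output port shorted to ground, the output series arm Z2 runs from the junction to ground; the shunt arm Z3 also runs from the junction to ground. They appear in parallel: Z3 || Z2 = 0 + j3024 Ω.
Step 4 — Series with input arm Z1: Z_in = Z1 + (Z3 || Z2) = 0 + j3066 Ω = 3066∠90.0° Ω.
Step 5 — Power factor: PF = cos(φ) = Re(Z)/|Z| = 0/3066 = 0.
Step 6 — Type: Im(Z) = 3066 ⇒ lagging (phase φ = 90.0°).

PF = 0 (lagging, φ = 90.0°)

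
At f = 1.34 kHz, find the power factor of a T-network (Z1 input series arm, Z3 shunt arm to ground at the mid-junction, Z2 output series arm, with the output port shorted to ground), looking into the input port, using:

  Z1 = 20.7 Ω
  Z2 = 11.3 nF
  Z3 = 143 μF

Step 1 — Angular frequency: ω = 2π·f = 2π·1340 = 8419 rad/s.
Step 2 — Component impedances:
  Z1: Z = R = 20.7 Ω
  Z2: Z = 1/(jωC) = -j/(ω·C) = 0 - j1.051e+04 Ω
  Z3: Z = 1/(jωC) = -j/(ω·C) = 0 - j0.8306 Ω
Step 3 — With the output port shorted to ground, the output series arm Z2 runs from the junction to ground; the shunt arm Z3 also runs from the junction to ground. They appear in parallel: Z3 || Z2 = 0 - j0.8305 Ω.
Step 4 — Series with input arm Z1: Z_in = Z1 + (Z3 || Z2) = 20.7 - j0.8305 Ω = 20.72∠-2.3° Ω.
Step 5 — Power factor: PF = cos(φ) = Re(Z)/|Z| = 20.7/20.717 = 0.9992.
Step 6 — Type: Im(Z) = -0.8305 ⇒ leading (phase φ = -2.3°).

PF = 0.9992 (leading, φ = -2.3°)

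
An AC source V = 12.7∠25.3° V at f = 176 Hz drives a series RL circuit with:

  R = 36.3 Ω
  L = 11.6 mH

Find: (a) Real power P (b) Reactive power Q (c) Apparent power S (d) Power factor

Step 1 — Angular frequency: ω = 2π·f = 2π·176 = 1106 rad/s.
Step 2 — Component impedances:
  R: Z = R = 36.3 Ω
  L: Z = jωL = j·1106·0.0116 = 0 + j12.83 Ω
Step 3 — Series combination: Z_total = R + L = 36.3 + j12.83 Ω = 38.5∠19.5° Ω.
Step 4 — Source phasor: V = 12.7∠25.3° V = 11.48 + j5.427 V.
Step 5 — Current: I = V / Z = 0.3282 + j0.03355 A = 0.3299∠5.8° A.
Step 6 — Complex power: S = V·I* = 3.95 + j1.396 VA.
Step 7 — Real power: P = Re(S) = 3.95 W.
Step 8 — Reactive power: Q = Im(S) = 1.396 VAR.
Step 9 — Apparent power: |S| = 4.189 VA.
Step 10 — Power factor: PF = P/|S| = 0.9429 (lagging).

(a) P = 3.95 W  (b) Q = 1.396 VAR  (c) S = 4.189 VA  (d) PF = 0.9429 (lagging)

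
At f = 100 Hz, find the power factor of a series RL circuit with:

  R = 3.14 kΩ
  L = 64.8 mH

Step 1 — Angular frequency: ω = 2π·f = 2π·100 = 628.3 rad/s.
Step 2 — Component impedances:
  R: Z = R = 3140 Ω
  L: Z = jωL = j·628.3·0.0648 = 0 + j40.72 Ω
Step 3 — Series combination: Z_total = R + L = 3140 + j40.72 Ω = 3140∠0.7° Ω.
Step 4 — Power factor: PF = cos(φ) = Re(Z)/|Z| = 3140/3140.3 = 0.9999.
Step 5 — Type: Im(Z) = 40.72 ⇒ lagging (phase φ = 0.7°).

PF = 0.9999 (lagging, φ = 0.7°)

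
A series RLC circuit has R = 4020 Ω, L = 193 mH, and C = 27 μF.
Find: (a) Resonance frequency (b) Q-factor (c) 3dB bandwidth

Step 1 — Resonance: ω₀ = 1/√(LC) = 1/√(0.193·2.7e-05) = 438.1 rad/s.
Step 2 — f₀ = ω₀/(2π) = 69.72 Hz.
Step 3 — Series Q: Q = ω₀L/R = 438.1·0.193/4020 = 0.02103.
Step 4 — Bandwidth: Δω = ω₀/Q = 2.083e+04 rad/s; BW = Δω/(2π) = 3315 Hz.

(a) f₀ = 69.72 Hz  (b) Q = 0.02103  (c) BW = 3315 Hz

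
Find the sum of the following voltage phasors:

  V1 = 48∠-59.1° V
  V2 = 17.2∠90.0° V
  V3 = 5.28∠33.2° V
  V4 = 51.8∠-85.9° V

Step 1 — Convert each phasor to rectangular form:
  V1 = 48·(cos(-59.1°) + j·sin(-59.1°)) = 24.65 - j41.19 V
  V2 = 17.2·(cos(90.0°) + j·sin(90.0°)) = 0 + j17.2 V
  V3 = 5.28·(cos(33.2°) + j·sin(33.2°)) = 4.418 + j2.891 V
  V4 = 51.8·(cos(-85.9°) + j·sin(-85.9°)) = 3.704 - j51.67 V
Step 2 — Sum components: V_total = 32.77 - j72.76 V.
Step 3 — Convert to polar: |V_total| = 79.8 V, ∠V_total = -65.8°.

V_total = 79.8∠-65.8° V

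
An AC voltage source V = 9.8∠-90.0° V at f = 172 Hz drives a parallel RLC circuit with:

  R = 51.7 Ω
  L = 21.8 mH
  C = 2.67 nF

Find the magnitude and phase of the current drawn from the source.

Step 1 — Angular frequency: ω = 2π·f = 2π·172 = 1081 rad/s.
Step 2 — Component impedances:
  R: Z = R = 51.7 Ω
  L: Z = jωL = j·1081·0.0218 = 0 + j23.56 Ω
  C: Z = 1/(jωC) = -j/(ω·C) = 0 - j3.466e+05 Ω
Step 3 — Parallel combination: 1/Z_total = 1/R + 1/L + 1/C; Z_total = 8.891 + j19.51 Ω = 21.44∠65.5° Ω.
Step 4 — Source phasor: V = 9.8∠-90.0° V = 0 - j9.8 V.
Step 5 — Ohm's law: I = V / Z_total = (0 - j9.8) / (8.891 + j19.51) = -0.4159 - j0.1896 A.
Step 6 — Convert to polar: |I| = 0.4571 A, ∠I = -155.5°.

I = 0.4571∠-155.5° A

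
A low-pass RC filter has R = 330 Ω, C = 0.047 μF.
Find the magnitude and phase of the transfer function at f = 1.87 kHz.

Step 1 — Angular frequency: ω = 2π·1870 = 1.175e+04 rad/s.
Step 2 — Transfer function: H(jω) = 1/(1 + jωRC).
Step 3 — Denominator: 1 + jωRC = 1 + j·1.175e+04·330·4.7e-08 = 1 + j0.1822.
Step 4 — H = 0.9679 - j0.1764.
Step 5 — Magnitude: |H| = 0.9838 (-0.1 dB); phase: φ = -10.3°.

|H| = 0.9838 (-0.1 dB), φ = -10.3°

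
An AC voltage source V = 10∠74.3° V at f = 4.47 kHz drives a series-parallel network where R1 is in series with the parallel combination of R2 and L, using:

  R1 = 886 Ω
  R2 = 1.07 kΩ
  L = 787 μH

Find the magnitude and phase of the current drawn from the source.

Step 1 — Angular frequency: ω = 2π·f = 2π·4470 = 2.809e+04 rad/s.
Step 2 — Component impedances:
  R1: Z = R = 886 Ω
  R2: Z = R = 1070 Ω
  L: Z = jωL = j·2.809e+04·0.000787 = 0 + j22.1 Ω
Step 3 — Parallel branch: R2 || L = 1/(1/R2 + 1/L) = 0.4564 + j22.09 Ω.
Step 4 — Series with R1: Z_total = R1 + (R2 || L) = 886.5 + j22.09 Ω = 886.7∠1.4° Ω.
Step 5 — Source phasor: V = 10∠74.3° V = 2.706 + j9.627 V.
Step 6 — Ohm's law: I = V / Z_total = (2.706 + j9.627) / (886.5 + j22.09) = 0.003321 + j0.01078 A.
Step 7 — Convert to polar: |I| = 0.01128 A, ∠I = 72.9°.

I = 0.01128∠72.9° A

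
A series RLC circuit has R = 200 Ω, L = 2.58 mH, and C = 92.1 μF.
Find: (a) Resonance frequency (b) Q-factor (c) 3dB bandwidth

Step 1 — Resonance: ω₀ = 1/√(LC) = 1/√(0.00258·9.21e-05) = 2051 rad/s.
Step 2 — f₀ = ω₀/(2π) = 326.5 Hz.
Step 3 — Series Q: Q = ω₀L/R = 2051·0.00258/200 = 0.02646.
Step 4 — Bandwidth: Δω = ω₀/Q = 7.752e+04 rad/s; BW = Δω/(2π) = 1.234e+04 Hz.

(a) f₀ = 326.5 Hz  (b) Q = 0.02646  (c) BW = 1.234e+04 Hz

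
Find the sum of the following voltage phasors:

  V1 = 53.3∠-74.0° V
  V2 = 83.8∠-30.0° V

Step 1 — Convert each phasor to rectangular form:
  V1 = 53.3·(cos(-74.0°) + j·sin(-74.0°)) = 14.69 - j51.24 V
  V2 = 83.8·(cos(-30.0°) + j·sin(-30.0°)) = 72.57 - j41.9 V
Step 2 — Sum components: V_total = 87.26 - j93.14 V.
Step 3 — Convert to polar: |V_total| = 127.6 V, ∠V_total = -46.9°.

V_total = 127.6∠-46.9° V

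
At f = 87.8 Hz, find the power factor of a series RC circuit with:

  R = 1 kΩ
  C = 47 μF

Step 1 — Angular frequency: ω = 2π·f = 2π·87.8 = 551.7 rad/s.
Step 2 — Component impedances:
  R: Z = R = 1000 Ω
  C: Z = 1/(jωC) = -j/(ω·C) = 0 - j38.57 Ω
Step 3 — Series combination: Z_total = R + C = 1000 - j38.57 Ω = 1001∠-2.2° Ω.
Step 4 — Power factor: PF = cos(φ) = Re(Z)/|Z| = 1000/1000.7 = 0.9993.
Step 5 — Type: Im(Z) = -38.57 ⇒ leading (phase φ = -2.2°).

PF = 0.9993 (leading, φ = -2.2°)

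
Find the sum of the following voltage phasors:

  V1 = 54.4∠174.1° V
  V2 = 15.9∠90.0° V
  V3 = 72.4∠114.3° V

Step 1 — Convert each phasor to rectangular form:
  V1 = 54.4·(cos(174.1°) + j·sin(174.1°)) = -54.11 + j5.592 V
  V2 = 15.9·(cos(90.0°) + j·sin(90.0°)) = 0 + j15.9 V
  V3 = 72.4·(cos(114.3°) + j·sin(114.3°)) = -29.79 + j65.99 V
Step 2 — Sum components: V_total = -83.91 + j87.48 V.
Step 3 — Convert to polar: |V_total| = 121.2 V, ∠V_total = 133.8°.

V_total = 121.2∠133.8° V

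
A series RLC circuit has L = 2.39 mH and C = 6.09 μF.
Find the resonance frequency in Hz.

Step 1 — Resonance condition Im(Z)=0 gives ω₀ = 1/√(LC).
Step 2 — ω₀ = 1/√(0.00239·6.09e-06) = 8289 rad/s.
Step 3 — f₀ = ω₀/(2π) = 1319 Hz.

f₀ = 1319 Hz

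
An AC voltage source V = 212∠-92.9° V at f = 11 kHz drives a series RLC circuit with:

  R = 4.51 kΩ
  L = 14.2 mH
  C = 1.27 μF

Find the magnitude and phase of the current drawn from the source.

Step 1 — Angular frequency: ω = 2π·f = 2π·1.1e+04 = 6.912e+04 rad/s.
Step 2 — Component impedances:
  R: Z = R = 4510 Ω
  L: Z = jωL = j·6.912e+04·0.0142 = 0 + j981.4 Ω
  C: Z = 1/(jωC) = -j/(ω·C) = 0 - j11.39 Ω
Step 3 — Series combination: Z_total = R + L + C = 4510 + j970 Ω = 4613∠12.1° Ω.
Step 4 — Source phasor: V = 212∠-92.9° V = -10.73 - j211.7 V.
Step 5 — Ohm's law: I = V / Z_total = (-10.73 - j211.7) / (4510 + j970) = -0.01192 - j0.04438 A.
Step 6 — Convert to polar: |I| = 0.04596 A, ∠I = -105.0°.

I = 0.04596∠-105.0° A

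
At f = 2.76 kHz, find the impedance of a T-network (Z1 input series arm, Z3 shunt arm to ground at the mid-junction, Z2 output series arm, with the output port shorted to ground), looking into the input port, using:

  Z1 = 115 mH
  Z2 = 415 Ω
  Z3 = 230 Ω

Step 1 — Angular frequency: ω = 2π·f = 2π·2760 = 1.734e+04 rad/s.
Step 2 — Component impedances:
  Z1: Z = jωL = j·1.734e+04·0.115 = 0 + j1994 Ω
  Z2: Z = R = 415 Ω
  Z3: Z = R = 230 Ω
Step 3 — With the output port shorted to ground, the output series arm Z2 runs from the junction to ground; the shunt arm Z3 also runs from the junction to ground. They appear in parallel: Z3 || Z2 = 148 Ω.
Step 4 — Series with input arm Z1: Z_in = Z1 + (Z3 || Z2) = 148 + j1994 Ω = 2000∠85.8° Ω.

Z = 148 + j1994 Ω = 2000∠85.8° Ω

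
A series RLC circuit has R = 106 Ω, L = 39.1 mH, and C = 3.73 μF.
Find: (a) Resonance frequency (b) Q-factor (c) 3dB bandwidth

Step 1 — Resonance condition Im(Z)=0 gives ω₀ = 1/√(LC).
Step 2 — ω₀ = 1/√(0.0391·3.73e-06) = 2619 rad/s.
Step 3 — f₀ = ω₀/(2π) = 416.8 Hz.
Step 4 — Series Q: Q = ω₀L/R = 2619·0.0391/106 = 0.9659.
Step 5 — 3dB bandwidth: Δω = ω₀/Q = 2711 rad/s; BW = Δω/(2π) = 431.5 Hz.

(a) f₀ = 416.8 Hz  (b) Q = 0.9659  (c) BW = 431.5 Hz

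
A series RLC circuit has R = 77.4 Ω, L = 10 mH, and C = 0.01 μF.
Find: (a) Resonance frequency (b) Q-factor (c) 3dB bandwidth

Step 1 — Resonance: ω₀ = 1/√(LC) = 1/√(0.01·1e-08) = 1e+05 rad/s.
Step 2 — f₀ = ω₀/(2π) = 1.592e+04 Hz.
Step 3 — Series Q: Q = ω₀L/R = 1e+05·0.01/77.4 = 12.92.
Step 4 — Bandwidth: Δω = ω₀/Q = 7740 rad/s; BW = Δω/(2π) = 1232 Hz.

(a) f₀ = 1.592e+04 Hz  (b) Q = 12.92  (c) BW = 1232 Hz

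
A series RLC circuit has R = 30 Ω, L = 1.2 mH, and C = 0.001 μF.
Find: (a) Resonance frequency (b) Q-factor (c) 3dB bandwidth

Step 1 — Resonance condition Im(Z)=0 gives ω₀ = 1/√(LC).
Step 2 — ω₀ = 1/√(0.0012·1e-09) = 9.129e+05 rad/s.
Step 3 — f₀ = ω₀/(2π) = 1.453e+05 Hz.
Step 4 — Series Q: Q = ω₀L/R = 9.129e+05·0.0012/30 = 36.51.
Step 5 — 3dB bandwidth: Δω = ω₀/Q = 2.5e+04 rad/s; BW = Δω/(2π) = 3979 Hz.

(a) f₀ = 1.453e+05 Hz  (b) Q = 36.51  (c) BW = 3979 Hz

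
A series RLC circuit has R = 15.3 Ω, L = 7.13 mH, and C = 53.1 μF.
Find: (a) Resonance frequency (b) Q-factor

Step 1 — Resonance condition Im(Z)=0 gives ω₀ = 1/√(LC).
Step 2 — ω₀ = 1/√(0.00713·5.31e-05) = 1625 rad/s.
Step 3 — f₀ = ω₀/(2π) = 258.7 Hz.
Step 4 — Series Q: Q = ω₀L/R = 1625·0.00713/15.3 = 0.7574.

(a) f₀ = 258.7 Hz  (b) Q = 0.7574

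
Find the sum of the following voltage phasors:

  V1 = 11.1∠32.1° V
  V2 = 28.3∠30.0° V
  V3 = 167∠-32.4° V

Step 1 — Convert each phasor to rectangular form:
  V1 = 11.1·(cos(32.1°) + j·sin(32.1°)) = 9.403 + j5.899 V
  V2 = 28.3·(cos(30.0°) + j·sin(30.0°)) = 24.51 + j14.15 V
  V3 = 167·(cos(-32.4°) + j·sin(-32.4°)) = 141 - j89.48 V
Step 2 — Sum components: V_total = 174.9 - j69.43 V.
Step 3 — Convert to polar: |V_total| = 188.2 V, ∠V_total = -21.7°.

V_total = 188.2∠-21.7° V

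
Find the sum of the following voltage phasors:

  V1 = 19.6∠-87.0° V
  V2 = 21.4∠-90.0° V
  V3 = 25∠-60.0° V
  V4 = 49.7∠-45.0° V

Step 1 — Convert each phasor to rectangular form:
  V1 = 19.6·(cos(-87.0°) + j·sin(-87.0°)) = 1.026 - j19.57 V
  V2 = 21.4·(cos(-90.0°) + j·sin(-90.0°)) = 0 - j21.4 V
  V3 = 25·(cos(-60.0°) + j·sin(-60.0°)) = 12.5 - j21.65 V
  V4 = 49.7·(cos(-45.0°) + j·sin(-45.0°)) = 35.14 - j35.14 V
Step 2 — Sum components: V_total = 48.67 - j97.77 V.
Step 3 — Convert to polar: |V_total| = 109.2 V, ∠V_total = -63.5°.

V_total = 109.2∠-63.5° V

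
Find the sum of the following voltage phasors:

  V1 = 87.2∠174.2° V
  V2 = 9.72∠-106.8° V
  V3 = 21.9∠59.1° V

Step 1 — Convert each phasor to rectangular form:
  V1 = 87.2·(cos(174.2°) + j·sin(174.2°)) = -86.75 + j8.812 V
  V2 = 9.72·(cos(-106.8°) + j·sin(-106.8°)) = -2.809 - j9.305 V
  V3 = 21.9·(cos(59.1°) + j·sin(59.1°)) = 11.25 + j18.79 V
Step 2 — Sum components: V_total = -78.32 + j18.3 V.
Step 3 — Convert to polar: |V_total| = 80.43 V, ∠V_total = 166.8°.

V_total = 80.43∠166.8° V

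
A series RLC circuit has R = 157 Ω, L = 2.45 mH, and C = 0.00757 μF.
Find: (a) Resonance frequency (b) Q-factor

Step 1 — Resonance condition Im(Z)=0 gives ω₀ = 1/√(LC).
Step 2 — ω₀ = 1/√(0.00245·7.57e-09) = 2.322e+05 rad/s.
Step 3 — f₀ = ω₀/(2π) = 3.696e+04 Hz.
Step 4 — Series Q: Q = ω₀L/R = 2.322e+05·0.00245/157 = 3.624.

(a) f₀ = 3.696e+04 Hz  (b) Q = 3.624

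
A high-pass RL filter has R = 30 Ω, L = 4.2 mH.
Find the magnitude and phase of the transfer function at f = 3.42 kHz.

Step 1 — Angular frequency: ω = 2π·3420 = 2.149e+04 rad/s.
Step 2 — Transfer function: H(jω) = jωL/(R + jωL).
Step 3 — Numerator jωL = j·90.25; denominator R + jωL = 30 + j90.25.
Step 4 — H = 0.9005 + j0.2993.
Step 5 — Magnitude: |H| = 0.9489 (-0.5 dB); phase: φ = 18.4°.

|H| = 0.9489 (-0.5 dB), φ = 18.4°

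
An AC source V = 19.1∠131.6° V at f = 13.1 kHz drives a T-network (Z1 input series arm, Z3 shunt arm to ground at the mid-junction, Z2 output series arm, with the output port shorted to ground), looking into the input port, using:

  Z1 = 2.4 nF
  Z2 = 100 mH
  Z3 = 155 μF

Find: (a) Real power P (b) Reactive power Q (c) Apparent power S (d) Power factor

Step 1 — Angular frequency: ω = 2π·f = 2π·1.31e+04 = 8.231e+04 rad/s.
Step 2 — Component impedances:
  Z1: Z = 1/(jωC) = -j/(ω·C) = 0 - j5062 Ω
  Z2: Z = jωL = j·8.231e+04·0.1 = 0 + j8231 Ω
  Z3: Z = 1/(jωC) = -j/(ω·C) = 0 - j0.07838 Ω
Step 3 — With the output port shorted to ground, the output series arm Z2 runs from the junction to ground; the shunt arm Z3 also runs from the junction to ground. They appear in parallel: Z3 || Z2 = 0 - j0.07838 Ω.
Step 4 — Series with input arm Z1: Z_in = Z1 + (Z3 || Z2) = 0 - j5062 Ω = 5062∠-90.0° Ω.
Step 5 — Source phasor: V = 19.1∠131.6° V = -12.68 + j14.28 V.
Step 6 — Current: I = V / Z = -0.002821 - j0.002505 A = 0.003773∠-138.4° A.
Step 7 — Complex power: S = V·I* = 0 - j0.07206 VA.
Step 8 — Real power: P = Re(S) = 0 W.
Step 9 — Reactive power: Q = Im(S) = -0.07206 VAR.
Step 10 — Apparent power: |S| = 0.07206 VA.
Step 11 — Power factor: PF = P/|S| = 0 (leading).

(a) P = 0 W  (b) Q = -0.07206 VAR  (c) S = 0.07206 VA  (d) PF = 0 (leading)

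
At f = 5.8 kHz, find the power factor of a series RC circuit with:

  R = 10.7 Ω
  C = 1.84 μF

Step 1 — Angular frequency: ω = 2π·f = 2π·5800 = 3.644e+04 rad/s.
Step 2 — Component impedances:
  R: Z = R = 10.7 Ω
  C: Z = 1/(jωC) = -j/(ω·C) = 0 - j14.91 Ω
Step 3 — Series combination: Z_total = R + C = 10.7 - j14.91 Ω = 18.35∠-54.3° Ω.
Step 4 — Power factor: PF = cos(φ) = Re(Z)/|Z| = 10.7/18.3548 = 0.583.
Step 5 — Type: Im(Z) = -14.91 ⇒ leading (phase φ = -54.3°).

PF = 0.583 (leading, φ = -54.3°)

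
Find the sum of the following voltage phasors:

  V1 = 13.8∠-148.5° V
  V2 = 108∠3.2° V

Step 1 — Convert each phasor to rectangular form:
  V1 = 13.8·(cos(-148.5°) + j·sin(-148.5°)) = -11.77 - j7.21 V
  V2 = 108·(cos(3.2°) + j·sin(3.2°)) = 107.8 + j6.029 V
Step 2 — Sum components: V_total = 96.07 - j1.182 V.
Step 3 — Convert to polar: |V_total| = 96.07 V, ∠V_total = -0.7°.

V_total = 96.07∠-0.7° V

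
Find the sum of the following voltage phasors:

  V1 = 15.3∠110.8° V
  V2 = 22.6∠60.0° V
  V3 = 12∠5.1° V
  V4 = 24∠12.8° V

Step 1 — Convert each phasor to rectangular form:
  V1 = 15.3·(cos(110.8°) + j·sin(110.8°)) = -5.433 + j14.3 V
  V2 = 22.6·(cos(60.0°) + j·sin(60.0°)) = 11.3 + j19.57 V
  V3 = 12·(cos(5.1°) + j·sin(5.1°)) = 11.95 + j1.067 V
  V4 = 24·(cos(12.8°) + j·sin(12.8°)) = 23.4 + j5.317 V
Step 2 — Sum components: V_total = 41.22 + j40.26 V.
Step 3 — Convert to polar: |V_total| = 57.62 V, ∠V_total = 44.3°.

V_total = 57.62∠44.3° V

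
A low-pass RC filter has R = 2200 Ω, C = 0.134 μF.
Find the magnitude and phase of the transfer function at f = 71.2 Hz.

Step 1 — Angular frequency: ω = 2π·71.2 = 447.4 rad/s.
Step 2 — Transfer function: H(jω) = 1/(1 + jωRC).
Step 3 — Denominator: 1 + jωRC = 1 + j·447.4·2200·1.34e-07 = 1 + j0.1319.
Step 4 — H = 0.9829 - j0.1296.
Step 5 — Magnitude: |H| = 0.9914 (-0.1 dB); phase: φ = -7.5°.

|H| = 0.9914 (-0.1 dB), φ = -7.5°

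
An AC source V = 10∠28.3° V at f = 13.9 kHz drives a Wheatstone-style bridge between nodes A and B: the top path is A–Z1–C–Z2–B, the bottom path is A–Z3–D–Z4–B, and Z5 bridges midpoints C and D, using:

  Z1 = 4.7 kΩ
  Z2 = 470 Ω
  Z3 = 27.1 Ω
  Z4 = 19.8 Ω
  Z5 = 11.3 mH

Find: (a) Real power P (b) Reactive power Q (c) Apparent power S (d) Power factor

Step 1 — Angular frequency: ω = 2π·f = 2π·1.39e+04 = 8.734e+04 rad/s.
Step 2 — Component impedances:
  Z1: Z = R = 4700 Ω
  Z2: Z = R = 470 Ω
  Z3: Z = R = 27.1 Ω
  Z4: Z = R = 19.8 Ω
  Z5: Z = jωL = j·8.734e+04·0.0113 = 0 + j986.9 Ω
Step 3 — Bridge requires nodal analysis (the Z5 bridge couples midpoints C and D, so the two paths cannot be reduced to a simple series/parallel combination). Setting node B to ground and injecting 1 A at node A, the 3-node admittance system at A, C, D solves to V_A = Z_AB = 46.39 + j0.1998 Ω = 46.39∠0.2° Ω.
Step 4 — Source phasor: V = 10∠28.3° V = 8.805 + j4.741 V.
Step 5 — Current: I = V / Z = 0.1902 + j0.1014 A = 0.2156∠28.1° A.
Step 6 — Complex power: S = V·I* = 2.156 + j0.009285 VA.
Step 7 — Real power: P = Re(S) = 2.156 W.
Step 8 — Reactive power: Q = Im(S) = 0.009285 VAR.
Step 9 — Apparent power: |S| = 2.156 VA.
Step 10 — Power factor: PF = P/|S| = 1 (lagging).

(a) P = 2.156 W  (b) Q = 0.009285 VAR  (c) S = 2.156 VA  (d) PF = 1 (lagging)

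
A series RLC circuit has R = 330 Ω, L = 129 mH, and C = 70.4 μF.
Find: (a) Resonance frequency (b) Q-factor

Step 1 — Resonance condition Im(Z)=0 gives ω₀ = 1/√(LC).
Step 2 — ω₀ = 1/√(0.129·7.04e-05) = 331.8 rad/s.
Step 3 — f₀ = ω₀/(2π) = 52.81 Hz.
Step 4 — Series Q: Q = ω₀L/R = 331.8·0.129/330 = 0.1297.

(a) f₀ = 52.81 Hz  (b) Q = 0.1297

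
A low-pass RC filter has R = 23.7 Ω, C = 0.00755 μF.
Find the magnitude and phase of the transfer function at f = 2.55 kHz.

Step 1 — Angular frequency: ω = 2π·2550 = 1.602e+04 rad/s.
Step 2 — Transfer function: H(jω) = 1/(1 + jωRC).
Step 3 — Denominator: 1 + jωRC = 1 + j·1.602e+04·23.7·7.55e-09 = 1 + j0.002867.
Step 4 — H = 1 - j0.002867.
Step 5 — Magnitude: |H| = 1 (-0.0 dB); phase: φ = -0.2°.

|H| = 1 (-0.0 dB), φ = -0.2°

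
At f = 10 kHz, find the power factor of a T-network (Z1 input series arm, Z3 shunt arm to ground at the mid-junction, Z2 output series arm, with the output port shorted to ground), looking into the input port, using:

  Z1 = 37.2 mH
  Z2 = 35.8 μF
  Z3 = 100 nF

Step 1 — Angular frequency: ω = 2π·f = 2π·1e+04 = 6.283e+04 rad/s.
Step 2 — Component impedances:
  Z1: Z = jωL = j·6.283e+04·0.0372 = 0 + j2337 Ω
  Z2: Z = 1/(jωC) = -j/(ω·C) = 0 - j0.4446 Ω
  Z3: Z = 1/(jωC) = -j/(ω·C) = 0 - j159.2 Ω
Step 3 — With the output port shorted to ground, the output series arm Z2 runs from the junction to ground; the shunt arm Z3 also runs from the junction to ground. They appear in parallel: Z3 || Z2 = 0 - j0.4433 Ω.
Step 4 — Series with input arm Z1: Z_in = Z1 + (Z3 || Z2) = 0 + j2337 Ω = 2337∠90.0° Ω.
Step 5 — Power factor: PF = cos(φ) = Re(Z)/|Z| = 0/2337 = 0.
Step 6 — Type: Im(Z) = 2337 ⇒ lagging (phase φ = 90.0°).

PF = 0 (lagging, φ = 90.0°)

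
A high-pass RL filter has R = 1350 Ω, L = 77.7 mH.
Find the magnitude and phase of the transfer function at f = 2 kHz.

Step 1 — Angular frequency: ω = 2π·2000 = 1.257e+04 rad/s.
Step 2 — Transfer function: H(jω) = jωL/(R + jωL).
Step 3 — Numerator jωL = j·976.4; denominator R + jωL = 1350 + j976.4.
Step 4 — H = 0.3434 + j0.4749.
Step 5 — Magnitude: |H| = 0.586 (-4.6 dB); phase: φ = 54.1°.

|H| = 0.586 (-4.6 dB), φ = 54.1°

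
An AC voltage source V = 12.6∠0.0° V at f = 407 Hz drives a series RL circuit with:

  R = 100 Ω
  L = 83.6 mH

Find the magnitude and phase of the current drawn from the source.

Step 1 — Angular frequency: ω = 2π·f = 2π·407 = 2557 rad/s.
Step 2 — Component impedances:
  R: Z = R = 100 Ω
  L: Z = jωL = j·2557·0.0836 = 0 + j213.8 Ω
Step 3 — Series combination: Z_total = R + L = 100 + j213.8 Ω = 236∠64.9° Ω.
Step 4 — Source phasor: V = 12.6∠0.0° V = 12.6 V.
Step 5 — Ohm's law: I = V / Z_total = (12.6) / (100 + j213.8) = 0.02262 - j0.04836 A.
Step 6 — Convert to polar: |I| = 0.05339 A, ∠I = -64.9°.

I = 0.05339∠-64.9° A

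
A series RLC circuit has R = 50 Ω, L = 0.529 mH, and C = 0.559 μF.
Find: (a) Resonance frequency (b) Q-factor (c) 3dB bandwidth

Step 1 — Resonance condition Im(Z)=0 gives ω₀ = 1/√(LC).
Step 2 — ω₀ = 1/√(0.000529·5.59e-07) = 5.815e+04 rad/s.
Step 3 — f₀ = ω₀/(2π) = 9255 Hz.
Step 4 — Series Q: Q = ω₀L/R = 5.815e+04·0.000529/50 = 0.6153.
Step 5 — 3dB bandwidth: Δω = ω₀/Q = 9.452e+04 rad/s; BW = Δω/(2π) = 1.504e+04 Hz.

(a) f₀ = 9255 Hz  (b) Q = 0.6153  (c) BW = 1.504e+04 Hz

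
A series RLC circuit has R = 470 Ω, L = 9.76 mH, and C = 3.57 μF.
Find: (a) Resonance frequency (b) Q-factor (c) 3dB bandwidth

Step 1 — Resonance: ω₀ = 1/√(LC) = 1/√(0.00976·3.57e-06) = 5357 rad/s.
Step 2 — f₀ = ω₀/(2π) = 852.6 Hz.
Step 3 — Series Q: Q = ω₀L/R = 5357·0.00976/470 = 0.1112.
Step 4 — Bandwidth: Δω = ω₀/Q = 4.816e+04 rad/s; BW = Δω/(2π) = 7664 Hz.

(a) f₀ = 852.6 Hz  (b) Q = 0.1112  (c) BW = 7664 Hz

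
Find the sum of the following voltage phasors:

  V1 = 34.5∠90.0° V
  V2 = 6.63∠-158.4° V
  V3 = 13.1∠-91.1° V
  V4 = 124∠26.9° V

Step 1 — Convert each phasor to rectangular form:
  V1 = 34.5·(cos(90.0°) + j·sin(90.0°)) = 0 + j34.5 V
  V2 = 6.63·(cos(-158.4°) + j·sin(-158.4°)) = -6.164 - j2.441 V
  V3 = 13.1·(cos(-91.1°) + j·sin(-91.1°)) = -0.2515 - j13.1 V
  V4 = 124·(cos(26.9°) + j·sin(26.9°)) = 110.6 + j56.1 V
Step 2 — Sum components: V_total = 104.2 + j75.06 V.
Step 3 — Convert to polar: |V_total| = 128.4 V, ∠V_total = 35.8°.

V_total = 128.4∠35.8° V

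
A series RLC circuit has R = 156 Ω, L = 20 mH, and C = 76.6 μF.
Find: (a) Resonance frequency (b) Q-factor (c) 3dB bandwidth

Step 1 — Resonance: ω₀ = 1/√(LC) = 1/√(0.02·7.66e-05) = 807.9 rad/s.
Step 2 — f₀ = ω₀/(2π) = 128.6 Hz.
Step 3 — Series Q: Q = ω₀L/R = 807.9·0.02/156 = 0.1036.
Step 4 — Bandwidth: Δω = ω₀/Q = 7800 rad/s; BW = Δω/(2π) = 1241 Hz.

(a) f₀ = 128.6 Hz  (b) Q = 0.1036  (c) BW = 1241 Hz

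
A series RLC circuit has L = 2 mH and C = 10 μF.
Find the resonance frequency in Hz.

Step 1 — Resonance condition Im(Z)=0 gives ω₀ = 1/√(LC).
Step 2 — ω₀ = 1/√(0.002·1e-05) = 7071 rad/s.
Step 3 — f₀ = ω₀/(2π) = 1125 Hz.

f₀ = 1125 Hz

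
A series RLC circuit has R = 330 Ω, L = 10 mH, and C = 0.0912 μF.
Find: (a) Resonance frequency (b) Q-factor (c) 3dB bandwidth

Step 1 — Resonance: ω₀ = 1/√(LC) = 1/√(0.01·9.12e-08) = 3.311e+04 rad/s.
Step 2 — f₀ = ω₀/(2π) = 5270 Hz.
Step 3 — Series Q: Q = ω₀L/R = 3.311e+04·0.01/330 = 1.003.
Step 4 — Bandwidth: Δω = ω₀/Q = 3.3e+04 rad/s; BW = Δω/(2π) = 5252 Hz.

(a) f₀ = 5270 Hz  (b) Q = 1.003  (c) BW = 5252 Hz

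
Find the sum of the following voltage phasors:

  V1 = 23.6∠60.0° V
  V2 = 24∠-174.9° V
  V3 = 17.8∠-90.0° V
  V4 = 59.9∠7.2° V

Step 1 — Convert each phasor to rectangular form:
  V1 = 23.6·(cos(60.0°) + j·sin(60.0°)) = 11.8 + j20.44 V
  V2 = 24·(cos(-174.9°) + j·sin(-174.9°)) = -23.9 - j2.133 V
  V3 = 17.8·(cos(-90.0°) + j·sin(-90.0°)) = 0 - j17.8 V
  V4 = 59.9·(cos(7.2°) + j·sin(7.2°)) = 59.43 + j7.507 V
Step 2 — Sum components: V_total = 47.32 + j8.012 V.
Step 3 — Convert to polar: |V_total| = 48 V, ∠V_total = 9.6°.

V_total = 48∠9.6° V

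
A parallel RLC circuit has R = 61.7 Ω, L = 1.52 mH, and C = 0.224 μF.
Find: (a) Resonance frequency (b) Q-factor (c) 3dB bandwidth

Step 1 — Resonance: ω₀ = 1/√(LC) = 1/√(0.00152·2.24e-07) = 5.419e+04 rad/s.
Step 2 — f₀ = ω₀/(2π) = 8625 Hz.
Step 3 — Parallel Q: Q = R/(ω₀L) = 61.7/(5.419e+04·0.00152) = 0.749.
Step 4 — Bandwidth: Δω = ω₀/Q = 7.235e+04 rad/s; BW = Δω/(2π) = 1.152e+04 Hz.

(a) f₀ = 8625 Hz  (b) Q = 0.749  (c) BW = 1.152e+04 Hz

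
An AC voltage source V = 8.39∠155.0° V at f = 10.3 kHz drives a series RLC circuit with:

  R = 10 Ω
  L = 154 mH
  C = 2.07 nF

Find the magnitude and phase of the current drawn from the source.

Step 1 — Angular frequency: ω = 2π·f = 2π·1.03e+04 = 6.472e+04 rad/s.
Step 2 — Component impedances:
  R: Z = R = 10 Ω
  L: Z = jωL = j·6.472e+04·0.154 = 0 + j9966 Ω
  C: Z = 1/(jωC) = -j/(ω·C) = 0 - j7465 Ω
Step 3 — Series combination: Z_total = R + L + C = 10 + j2502 Ω = 2502∠89.8° Ω.
Step 4 — Source phasor: V = 8.39∠155.0° V = -7.604 + j3.546 V.
Step 5 — Ohm's law: I = V / Z_total = (-7.604 + j3.546) / (10 + j2502) = 0.001405 + j0.003045 A.
Step 6 — Convert to polar: |I| = 0.003354 A, ∠I = 65.2°.

I = 0.003354∠65.2° A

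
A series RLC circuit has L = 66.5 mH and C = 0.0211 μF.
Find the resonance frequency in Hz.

Step 1 — Resonance condition Im(Z)=0 gives ω₀ = 1/√(LC).
Step 2 — ω₀ = 1/√(0.0665·2.11e-08) = 2.67e+04 rad/s.
Step 3 — f₀ = ω₀/(2π) = 4249 Hz.

f₀ = 4249 Hz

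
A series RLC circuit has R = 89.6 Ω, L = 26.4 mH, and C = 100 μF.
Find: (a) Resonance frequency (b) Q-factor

Step 1 — Resonance condition Im(Z)=0 gives ω₀ = 1/√(LC).
Step 2 — ω₀ = 1/√(0.0264·0.0001) = 615.5 rad/s.
Step 3 — f₀ = ω₀/(2π) = 97.95 Hz.
Step 4 — Series Q: Q = ω₀L/R = 615.5·0.0264/89.6 = 0.1813.

(a) f₀ = 97.95 Hz  (b) Q = 0.1813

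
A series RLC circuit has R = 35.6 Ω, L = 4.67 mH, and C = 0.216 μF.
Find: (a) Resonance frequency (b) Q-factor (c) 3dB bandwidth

Step 1 — Resonance: ω₀ = 1/√(LC) = 1/√(0.00467·2.16e-07) = 3.149e+04 rad/s.
Step 2 — f₀ = ω₀/(2π) = 5011 Hz.
Step 3 — Series Q: Q = ω₀L/R = 3.149e+04·0.00467/35.6 = 4.13.
Step 4 — Bandwidth: Δω = ω₀/Q = 7623 rad/s; BW = Δω/(2π) = 1213 Hz.

(a) f₀ = 5011 Hz  (b) Q = 4.13  (c) BW = 1213 Hz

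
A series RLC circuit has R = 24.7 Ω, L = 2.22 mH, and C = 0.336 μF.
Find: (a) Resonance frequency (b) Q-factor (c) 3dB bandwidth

Step 1 — Resonance: ω₀ = 1/√(LC) = 1/√(0.00222·3.36e-07) = 3.661e+04 rad/s.
Step 2 — f₀ = ω₀/(2π) = 5827 Hz.
Step 3 — Series Q: Q = ω₀L/R = 3.661e+04·0.00222/24.7 = 3.291.
Step 4 — Bandwidth: Δω = ω₀/Q = 1.113e+04 rad/s; BW = Δω/(2π) = 1771 Hz.

(a) f₀ = 5827 Hz  (b) Q = 3.291  (c) BW = 1771 Hz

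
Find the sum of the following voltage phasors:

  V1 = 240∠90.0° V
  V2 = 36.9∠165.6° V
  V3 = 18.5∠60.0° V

Step 1 — Convert each phasor to rectangular form:
  V1 = 240·(cos(90.0°) + j·sin(90.0°)) = 0 + j240 V
  V2 = 36.9·(cos(165.6°) + j·sin(165.6°)) = -35.74 + j9.177 V
  V3 = 18.5·(cos(60.0°) + j·sin(60.0°)) = 9.25 + j16.02 V
Step 2 — Sum components: V_total = -26.49 + j265.2 V.
Step 3 — Convert to polar: |V_total| = 266.5 V, ∠V_total = 95.7°.

V_total = 266.5∠95.7° V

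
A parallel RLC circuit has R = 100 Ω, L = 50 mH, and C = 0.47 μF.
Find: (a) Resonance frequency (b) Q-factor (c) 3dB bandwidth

Step 1 — Resonance: ω₀ = 1/√(LC) = 1/√(0.05·4.7e-07) = 6523 rad/s.
Step 2 — f₀ = ω₀/(2π) = 1038 Hz.
Step 3 — Parallel Q: Q = R/(ω₀L) = 100/(6523·0.05) = 0.3066.
Step 4 — Bandwidth: Δω = ω₀/Q = 2.128e+04 rad/s; BW = Δω/(2π) = 3386 Hz.

(a) f₀ = 1038 Hz  (b) Q = 0.3066  (c) BW = 3386 Hz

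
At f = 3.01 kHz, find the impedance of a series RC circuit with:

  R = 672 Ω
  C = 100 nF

Step 1 — Angular frequency: ω = 2π·f = 2π·3010 = 1.891e+04 rad/s.
Step 2 — Component impedances:
  R: Z = R = 672 Ω
  C: Z = 1/(jωC) = -j/(ω·C) = 0 - j528.8 Ω
Step 3 — Series combination: Z_total = R + C = 672 - j528.8 Ω = 855.1∠-38.2° Ω.

Z = 672 - j528.8 Ω = 855.1∠-38.2° Ω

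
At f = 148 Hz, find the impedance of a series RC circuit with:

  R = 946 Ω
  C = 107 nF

Step 1 — Angular frequency: ω = 2π·f = 2π·148 = 929.9 rad/s.
Step 2 — Component impedances:
  R: Z = R = 946 Ω
  C: Z = 1/(jωC) = -j/(ω·C) = 0 - j1.005e+04 Ω
Step 3 — Series combination: Z_total = R + C = 946 - j1.005e+04 Ω = 1.009e+04∠-84.6° Ω.

Z = 946 - j1.005e+04 Ω = 1.009e+04∠-84.6° Ω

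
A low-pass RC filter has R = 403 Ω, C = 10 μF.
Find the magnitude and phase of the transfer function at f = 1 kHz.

Step 1 — Angular frequency: ω = 2π·1000 = 6283 rad/s.
Step 2 — Transfer function: H(jω) = 1/(1 + jωRC).
Step 3 — Denominator: 1 + jωRC = 1 + j·6283·403·1e-05 = 1 + j25.32.
Step 4 — H = 0.001557 - j0.03943.
Step 5 — Magnitude: |H| = 0.03946 (-28.1 dB); phase: φ = -87.7°.

|H| = 0.03946 (-28.1 dB), φ = -87.7°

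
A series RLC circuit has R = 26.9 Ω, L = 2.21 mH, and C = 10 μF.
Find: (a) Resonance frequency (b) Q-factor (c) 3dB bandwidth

Step 1 — Resonance: ω₀ = 1/√(LC) = 1/√(0.00221·1e-05) = 6727 rad/s.
Step 2 — f₀ = ω₀/(2π) = 1071 Hz.
Step 3 — Series Q: Q = ω₀L/R = 6727·0.00221/26.9 = 0.5526.
Step 4 — Bandwidth: Δω = ω₀/Q = 1.217e+04 rad/s; BW = Δω/(2π) = 1937 Hz.

(a) f₀ = 1071 Hz  (b) Q = 0.5526  (c) BW = 1937 Hz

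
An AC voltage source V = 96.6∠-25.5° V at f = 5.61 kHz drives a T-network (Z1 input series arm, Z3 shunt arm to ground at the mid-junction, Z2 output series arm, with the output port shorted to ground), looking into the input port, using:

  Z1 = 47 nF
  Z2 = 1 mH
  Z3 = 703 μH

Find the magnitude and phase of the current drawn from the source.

Step 1 — Angular frequency: ω = 2π·f = 2π·5610 = 3.525e+04 rad/s.
Step 2 — Component impedances:
  Z1: Z = 1/(jωC) = -j/(ω·C) = 0 - j603.6 Ω
  Z2: Z = jωL = j·3.525e+04·0.001 = 0 + j35.25 Ω
  Z3: Z = jωL = j·3.525e+04·0.000703 = 0 + j24.78 Ω
Step 3 — With the output port shorted to ground, the output series arm Z2 runs from the junction to ground; the shunt arm Z3 also runs from the junction to ground. They appear in parallel: Z3 || Z2 = 0 + j14.55 Ω.
Step 4 — Series with input arm Z1: Z_in = Z1 + (Z3 || Z2) = 0 - j589.1 Ω = 589.1∠-90.0° Ω.
Step 5 — Source phasor: V = 96.6∠-25.5° V = 87.19 - j41.59 V.
Step 6 — Ohm's law: I = V / Z_total = (87.19 - j41.59) / (0 - j589.1) = 0.0706 + j0.148 A.
Step 7 — Convert to polar: |I| = 0.164 A, ∠I = 64.5°.

I = 0.164∠64.5° A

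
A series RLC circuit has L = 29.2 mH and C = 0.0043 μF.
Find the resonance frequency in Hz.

Step 1 — Resonance condition Im(Z)=0 gives ω₀ = 1/√(LC).
Step 2 — ω₀ = 1/√(0.0292·4.3e-09) = 8.924e+04 rad/s.
Step 3 — f₀ = ω₀/(2π) = 1.42e+04 Hz.

f₀ = 1.42e+04 Hz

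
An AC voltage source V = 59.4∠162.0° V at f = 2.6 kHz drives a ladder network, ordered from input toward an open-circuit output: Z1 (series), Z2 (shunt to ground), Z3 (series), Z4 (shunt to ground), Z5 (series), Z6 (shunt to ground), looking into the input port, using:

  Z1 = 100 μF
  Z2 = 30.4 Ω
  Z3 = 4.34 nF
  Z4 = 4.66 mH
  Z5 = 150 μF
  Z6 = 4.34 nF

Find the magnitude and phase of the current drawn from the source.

Step 1 — Angular frequency: ω = 2π·f = 2π·2600 = 1.634e+04 rad/s.
Step 2 — Component impedances:
  Z1: Z = 1/(jωC) = -j/(ω·C) = 0 - j0.6121 Ω
  Z2: Z = R = 30.4 Ω
  Z3: Z = 1/(jωC) = -j/(ω·C) = 0 - j1.41e+04 Ω
  Z4: Z = jωL = j·1.634e+04·0.00466 = 0 + j76.13 Ω
  Z5: Z = 1/(jωC) = -j/(ω·C) = 0 - j0.4081 Ω
  Z6: Z = 1/(jωC) = -j/(ω·C) = 0 - j1.41e+04 Ω
Step 3 — Ladder network (open output): work backward from the far end, alternating series and parallel combinations. Z_in = 30.4 - j0.678 Ω = 30.41∠-1.3° Ω.
Step 4 — Source phasor: V = 59.4∠162.0° V = -56.49 + j18.36 V.
Step 5 — Ohm's law: I = V / Z_total = (-56.49 + j18.36) / (30.4 - j0.678) = -1.871 + j0.5621 A.
Step 6 — Convert to polar: |I| = 1.953 A, ∠I = 163.3°.

I = 1.953∠163.3° A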